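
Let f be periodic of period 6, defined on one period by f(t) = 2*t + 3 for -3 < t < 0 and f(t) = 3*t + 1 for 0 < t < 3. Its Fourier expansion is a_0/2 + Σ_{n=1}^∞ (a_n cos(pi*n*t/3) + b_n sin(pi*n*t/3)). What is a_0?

a_0 = 1/3 ∫_{-3}^{3} f(t) dt = 1/3 · (33/2) = 11/2.

11/2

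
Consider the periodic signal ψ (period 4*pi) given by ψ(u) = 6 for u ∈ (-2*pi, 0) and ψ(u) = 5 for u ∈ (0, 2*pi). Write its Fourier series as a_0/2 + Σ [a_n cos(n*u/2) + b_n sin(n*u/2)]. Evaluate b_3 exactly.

-2/(3*pi)

b_3 = (1/(2*pi)) ∫_{-2*pi}^{2*pi} ψ(u) sin(3*u/2) du.
Split the integral at the breakpoints.
Directly, an antiderivative of (6) sin(3*u/2) is -4*cos(3*u/2); evaluating from -2*pi to 0: ∫_{-2*pi}^{0} (6) sin(3*u/2) du = (-4) - (4) = -8.
Directly, an antiderivative of (5) sin(3*u/2) is -10*cos(3*u/2)/3; evaluating from 0 to 2*pi: ∫_{0}^{2*pi} (5) sin(3*u/2) du = (10/3) - (-10/3) = 20/3.
Summing the pieces and multiplying by (1/(2*pi)) gives b_3 = -2/(3*pi).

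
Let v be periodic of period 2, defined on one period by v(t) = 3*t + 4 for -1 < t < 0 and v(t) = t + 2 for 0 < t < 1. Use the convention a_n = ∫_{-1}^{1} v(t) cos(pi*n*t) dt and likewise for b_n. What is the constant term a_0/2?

a_0 = ∫_{-1}^{1} v(t) dt = 5.
So the constant term a_0/2 = 5/2.

5/2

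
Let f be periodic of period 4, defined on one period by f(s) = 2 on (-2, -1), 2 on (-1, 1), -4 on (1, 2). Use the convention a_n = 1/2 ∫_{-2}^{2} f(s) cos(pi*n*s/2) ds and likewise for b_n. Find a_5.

a_5 = 1/2 ∫_{-2}^{2} f(s) cos(5*pi*s/2) ds.
Split the integral at the breakpoints.
Directly, an antiderivative of (2) cos(5*pi*s/2) is 4*sin(5*pi*s/2)/(5*pi); evaluating from -2 to -1: ∫_{-2}^{-1} (2) cos(5*pi*s/2) ds = (-4/(5*pi)) - (0) = -4/(5*pi).
Directly, an antiderivative of (2) cos(5*pi*s/2) is 4*sin(5*pi*s/2)/(5*pi); evaluating from -1 to 1: ∫_{-1}^{1} (2) cos(5*pi*s/2) ds = (4/(5*pi)) - (-4/(5*pi)) = 8/(5*pi).
Directly, an antiderivative of (-4) cos(5*pi*s/2) is -8*sin(5*pi*s/2)/(5*pi); evaluating from 1 to 2: ∫_{1}^{2} (-4) cos(5*pi*s/2) ds = (0) - (-8/(5*pi)) = 8/(5*pi).
Summing the pieces and multiplying by (1/2) gives a_5 = 6/(5*pi).

6/(5*pi)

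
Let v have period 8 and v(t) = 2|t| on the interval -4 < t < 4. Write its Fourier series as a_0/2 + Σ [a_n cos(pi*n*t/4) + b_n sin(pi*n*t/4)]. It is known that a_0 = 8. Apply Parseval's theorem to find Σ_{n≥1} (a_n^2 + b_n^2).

Parseval: a_0^2/2 + Σ_{n≥1} (a_n^2+b_n^2) = 1/4 ∫_{-4}^{4} v(t)^2 dt = 128/3.
Subtract a_0^2/2 = 32: Σ (a_n^2+b_n^2) = 32/3.

32/3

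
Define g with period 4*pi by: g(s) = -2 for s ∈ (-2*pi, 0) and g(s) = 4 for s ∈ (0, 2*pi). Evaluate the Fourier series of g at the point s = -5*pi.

s = -5*pi differs from s = -pi by -1 full period(s), and the series is 4*pi-periodic.
g is continuous at s = -pi with value -2, so the series converges to -2 there.

-2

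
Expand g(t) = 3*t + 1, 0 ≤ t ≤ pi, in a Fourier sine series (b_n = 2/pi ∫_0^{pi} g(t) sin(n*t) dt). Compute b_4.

b_4 = 2/pi ∫_0^{pi} (3*t + 1) sin(4*t) dt.
Integrating by parts (boundary term plus one more integral), an antiderivative of (3*t + 1) sin(4*t) is -3*t*cos(4*t)/4 + 3*sin(4*t)/16 - cos(4*t)/4; evaluating from 0 to pi: ∫_{0}^{pi} (3*t + 1) sin(4*t) dt = (-3*pi/4 - 1/4) - (-1/4) = -3*pi/4.
Hence b_4 = (2/pi)·(-3*pi/4) = -3/2.

-3/2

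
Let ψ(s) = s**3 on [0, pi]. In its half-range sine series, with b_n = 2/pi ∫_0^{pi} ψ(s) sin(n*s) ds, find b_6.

b_6 = 2/pi ∫_0^{pi} (s**3) sin(6*s) ds.
Integrating by parts three times (tabular method), an antiderivative of (s**3) sin(6*s) is -s**3*cos(6*s)/6 + s**2*sin(6*s)/12 + s*cos(6*s)/36 - sin(6*s)/216; evaluating from 0 to pi: ∫_{0}^{pi} (s**3) sin(6*s) ds = (-pi**3/6 + pi/36) - (0) = -pi**3/6 + pi/36.
Hence b_6 = (2/pi)·(-pi**3/6 + pi/36) = 1/18 - pi**2/3.

1/18 - pi**2/3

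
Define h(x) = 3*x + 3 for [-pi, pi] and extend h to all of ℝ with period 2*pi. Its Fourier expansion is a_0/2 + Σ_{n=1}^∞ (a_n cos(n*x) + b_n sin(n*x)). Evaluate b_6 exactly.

b_6 = 1/pi ∫_{-pi}^{pi} h(x) sin(6*x) dx.
Integrating by parts (boundary term plus one more integral), an antiderivative of (3*x + 3) sin(6*x) is -x*cos(6*x)/2 + sin(6*x)/12 - cos(6*x)/2; evaluating from -pi to pi: ∫_{-pi}^{pi} (3*x + 3) sin(6*x) dx = (-pi/2 - 1/2) - (-1/2 + pi/2) = -pi.
Hence b_6 = (1/pi)·(-pi) = -1.

-1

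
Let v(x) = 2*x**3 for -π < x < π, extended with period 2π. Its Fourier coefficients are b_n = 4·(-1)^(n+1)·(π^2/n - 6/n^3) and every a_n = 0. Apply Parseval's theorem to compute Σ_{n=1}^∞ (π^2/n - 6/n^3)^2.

Parseval: Σ b_n^2 = (1/π) ∫_{-π}^{π} v(x)^2 dx = 8*pi**6/7.
b_n^2 = 16·(π^2/n - 6/n^3)^2, so the sum equals (8*pi**6/7)/16 = pi**6/14.

pi**6/14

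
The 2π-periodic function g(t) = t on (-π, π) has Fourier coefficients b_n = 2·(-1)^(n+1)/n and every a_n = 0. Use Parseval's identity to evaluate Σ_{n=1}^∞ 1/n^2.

Parseval: Σ b_n^2 = (1/π) ∫_{-π}^{π} g(t)^2 dt = 2*pi**2/3.
Σ b_n^2 = Σ 4/n^2, so Σ 1/n^2 = (2*pi**2/3)/4 = pi**2/6.

pi**2/6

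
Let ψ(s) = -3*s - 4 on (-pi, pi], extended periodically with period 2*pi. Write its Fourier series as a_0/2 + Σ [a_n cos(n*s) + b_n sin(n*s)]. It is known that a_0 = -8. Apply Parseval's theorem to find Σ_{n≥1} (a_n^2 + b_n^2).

Parseval: a_0^2/2 + Σ_{n≥1} (a_n^2+b_n^2) = 1/pi ∫_{-pi}^{pi} ψ(s)^2 ds = 32 + 6*pi**2.
Subtract a_0^2/2 = 32: Σ (a_n^2+b_n^2) = 6*pi**2.

6*pi**2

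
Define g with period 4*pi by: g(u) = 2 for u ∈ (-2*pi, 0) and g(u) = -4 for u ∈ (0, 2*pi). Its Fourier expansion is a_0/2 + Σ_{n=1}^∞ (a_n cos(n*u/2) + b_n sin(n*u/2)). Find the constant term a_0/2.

a_0 = (1/(2*pi)) ∫_{-2*pi}^{2*pi} g(u) du = (1/(2*pi)) · (-4*pi) = -2.
So the constant term a_0/2 = -1.

-1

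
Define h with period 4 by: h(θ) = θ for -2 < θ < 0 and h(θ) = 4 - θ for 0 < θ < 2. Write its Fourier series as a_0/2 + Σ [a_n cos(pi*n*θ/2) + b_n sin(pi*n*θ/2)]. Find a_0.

2

a_0 = 1/2 ∫_{-2}^{2} h(θ) dθ = 1/2 · (4) = 2.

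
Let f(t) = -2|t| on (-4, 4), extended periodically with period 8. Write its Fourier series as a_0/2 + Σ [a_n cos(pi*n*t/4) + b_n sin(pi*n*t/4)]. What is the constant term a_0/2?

-4

a_0 = 1/4 ∫_{-4}^{4} f(t) dt = 1/4 · (-32) = -8.
So the constant term a_0/2 = -4.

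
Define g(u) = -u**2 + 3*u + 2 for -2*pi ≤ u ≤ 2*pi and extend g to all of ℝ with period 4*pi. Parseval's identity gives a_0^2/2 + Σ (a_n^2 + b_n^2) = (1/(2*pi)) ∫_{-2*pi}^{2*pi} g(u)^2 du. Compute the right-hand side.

8 + 40*pi**2/3 + 32*pi**4/5

(1/(2*pi)) ∫_{-2*pi}^{2*pi} g(u)^2 du = (1/(2*pi)) · (16*pi*(15 + 25*pi**2 + 12*pi**4)/15) = 8 + 40*pi**2/3 + 32*pi**4/5.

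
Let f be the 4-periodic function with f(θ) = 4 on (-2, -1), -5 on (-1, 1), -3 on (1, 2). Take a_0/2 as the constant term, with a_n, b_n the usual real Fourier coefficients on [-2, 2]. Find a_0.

-9/2

a_0 = 1/2 ∫_{-2}^{2} f(θ) dθ = 1/2 · (-9) = -9/2.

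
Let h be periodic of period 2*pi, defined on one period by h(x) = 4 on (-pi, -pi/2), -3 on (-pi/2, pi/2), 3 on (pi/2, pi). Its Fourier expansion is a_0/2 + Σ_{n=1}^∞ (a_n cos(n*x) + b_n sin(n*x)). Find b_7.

-1/(7*pi)

b_7 = 1/pi ∫_{-pi}^{pi} h(x) sin(7*x) dx.
Split the integral at the breakpoints.
Directly, an antiderivative of (4) sin(7*x) is -4*cos(7*x)/7; evaluating from -pi to -pi/2: ∫_{-pi}^{-pi/2} (4) sin(7*x) dx = (0) - (4/7) = -4/7.
Directly, an antiderivative of (-3) sin(7*x) is 3*cos(7*x)/7; evaluating from -pi/2 to pi/2: ∫_{-pi/2}^{pi/2} (-3) sin(7*x) dx = (0) - (0) = 0.
Directly, an antiderivative of (3) sin(7*x) is -3*cos(7*x)/7; evaluating from pi/2 to pi: ∫_{pi/2}^{pi} (3) sin(7*x) dx = (3/7) - (0) = 3/7.
Summing the pieces and multiplying by (1/pi) gives b_7 = -1/(7*pi).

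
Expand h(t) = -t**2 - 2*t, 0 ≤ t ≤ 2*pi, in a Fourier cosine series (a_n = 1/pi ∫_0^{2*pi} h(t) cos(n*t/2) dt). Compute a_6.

a_6 = 1/pi ∫_0^{2*pi} (-t**2 - 2*t) cos(3*t) dt.
Integrating by parts twice (tabular method), an antiderivative of (-t**2 - 2*t) cos(3*t) is -t**2*sin(3*t)/3 - 2*t*sin(3*t)/3 - 2*t*cos(3*t)/9 + 2*sin(3*t)/27 - 2*cos(3*t)/9; evaluating from 0 to 2*pi: ∫_{0}^{2*pi} (-t**2 - 2*t) cos(3*t) dt = (-4*pi/9 - 2/9) - (-2/9) = -4*pi/9.
Hence a_6 = (1/pi)·(-4*pi/9) = -4/9.

-4/9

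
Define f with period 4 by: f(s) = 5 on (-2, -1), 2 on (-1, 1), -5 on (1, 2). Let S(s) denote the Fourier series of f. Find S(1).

-3/2

At s = 1 the one-sided limits are f(1^-) = 2 and f(1^+) = -5.
By Dirichlet's theorem the series converges to their average, [(2) + (-5)]/2 = -3/2.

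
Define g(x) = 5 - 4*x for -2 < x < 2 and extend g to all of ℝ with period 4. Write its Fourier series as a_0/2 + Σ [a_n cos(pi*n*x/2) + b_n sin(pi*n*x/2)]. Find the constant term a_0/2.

5

a_0 = 1/2 ∫_{-2}^{2} g(x) dx = 1/2 · (20) = 10.
So the constant term a_0/2 = 5.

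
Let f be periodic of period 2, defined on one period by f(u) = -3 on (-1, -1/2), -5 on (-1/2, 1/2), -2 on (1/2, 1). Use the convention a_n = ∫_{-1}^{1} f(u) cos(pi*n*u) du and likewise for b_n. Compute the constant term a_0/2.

-15/4

a_0 = ∫_{-1}^{1} f(u) du = -15/2.
So the constant term a_0/2 = -15/4.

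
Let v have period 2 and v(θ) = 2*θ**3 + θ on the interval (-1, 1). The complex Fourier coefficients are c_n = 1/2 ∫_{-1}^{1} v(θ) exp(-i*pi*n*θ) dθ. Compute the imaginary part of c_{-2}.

3*(1 - pi**2)/(2*pi**3)

Since v is real-valued, Im(c_{-2}) = -1/2 ∫_{-1}^{1} v(θ) sin(-2*pi*θ) dθ = b_{2}/2.
v is odd and sin(-2*pi*θ) is odd, so the integrand is even: ∫_{-1}^{1} v(θ) sin(-2*pi*θ) dθ = 2∫_0^{1} v(θ) sin(-2*pi*θ) dθ.
Integrating by parts three times (tabular method), an antiderivative of (2*θ**3 + θ) sin(-2*pi*θ) is θ**3*cos(2*pi*θ)/pi - 3*θ**2*sin(2*pi*θ)/(2*pi**2) - 3*θ*cos(2*pi*θ)/(2*pi**3) + θ*cos(2*pi*θ)/(2*pi) - sin(2*pi*θ)/(4*pi**2) + 3*sin(2*pi*θ)/(4*pi**4); evaluating from 0 to 1: ∫_{0}^{1} (2*θ**3 + θ) sin(-2*pi*θ) dθ = (3*(-1 + pi**2)/(2*pi**3)) - (0) = 3*(-1 + pi**2)/(2*pi**3).
So ∫_{-1}^{1} v(θ) sin(-2*pi*θ) dθ = -3/pi**3 + 3/pi.
Hence Im(c_{-2}) = (-1/2)·(-3/pi**3 + 3/pi) = 3*(1 - pi**2)/(2*pi**3).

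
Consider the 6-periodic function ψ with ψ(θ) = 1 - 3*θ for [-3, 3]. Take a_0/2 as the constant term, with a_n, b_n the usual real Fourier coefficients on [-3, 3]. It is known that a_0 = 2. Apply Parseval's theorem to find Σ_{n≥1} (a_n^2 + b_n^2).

Parseval: a_0^2/2 + Σ_{n≥1} (a_n^2+b_n^2) = 1/3 ∫_{-3}^{3} ψ(θ)^2 dθ = 56.
Subtract a_0^2/2 = 2: Σ (a_n^2+b_n^2) = 54.

54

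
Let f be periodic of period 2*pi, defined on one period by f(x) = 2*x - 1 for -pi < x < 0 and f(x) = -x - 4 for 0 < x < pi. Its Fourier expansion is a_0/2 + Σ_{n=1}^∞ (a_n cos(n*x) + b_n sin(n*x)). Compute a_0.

a_0 = 1/pi ∫_{-pi}^{pi} f(x) dx = 1/pi · (-pi*(3*pi + 10)/2) = -5 - 3*pi/2.

-5 - 3*pi/2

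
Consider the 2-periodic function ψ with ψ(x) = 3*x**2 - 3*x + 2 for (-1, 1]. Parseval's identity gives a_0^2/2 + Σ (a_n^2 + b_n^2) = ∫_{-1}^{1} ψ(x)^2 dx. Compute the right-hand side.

∫_{-1}^{1} ψ(x)^2 dx = 128/5.

128/5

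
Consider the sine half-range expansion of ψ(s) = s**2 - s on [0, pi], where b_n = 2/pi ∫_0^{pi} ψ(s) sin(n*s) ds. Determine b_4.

1/2 - pi/2

b_4 = 2/pi ∫_0^{pi} (s**2 - s) sin(4*s) ds.
Integrating by parts twice (tabular method), an antiderivative of (s**2 - s) sin(4*s) is -s**2*cos(4*s)/4 + s*sin(4*s)/8 + s*cos(4*s)/4 - sin(4*s)/16 + cos(4*s)/32; evaluating from 0 to pi: ∫_{0}^{pi} (s**2 - s) sin(4*s) ds = (-pi**2/4 + 1/32 + pi/4) - (1/32) = pi*(1 - pi)/4.
Hence b_4 = (2/pi)·(pi*(1 - pi)/4) = 1/2 - pi/2.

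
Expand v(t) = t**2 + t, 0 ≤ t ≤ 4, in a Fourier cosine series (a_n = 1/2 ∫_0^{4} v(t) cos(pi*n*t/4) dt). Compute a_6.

a_6 = 1/2 ∫_0^{4} (t**2 + t) cos(3*pi*t/2) dt.
Integrating by parts twice (tabular method), an antiderivative of (t**2 + t) cos(3*pi*t/2) is 2*t**2*sin(3*pi*t/2)/(3*pi) + 2*t*sin(3*pi*t/2)/(3*pi) + 8*t*cos(3*pi*t/2)/(9*pi**2) - 16*sin(3*pi*t/2)/(27*pi**3) + 4*cos(3*pi*t/2)/(9*pi**2); evaluating from 0 to 4: ∫_{0}^{4} (t**2 + t) cos(3*pi*t/2) dt = (4/pi**2) - (4/(9*pi**2)) = 32/(9*pi**2).
Hence a_6 = (1/2)·(32/(9*pi**2)) = 16/(9*pi**2).

16/(9*pi**2)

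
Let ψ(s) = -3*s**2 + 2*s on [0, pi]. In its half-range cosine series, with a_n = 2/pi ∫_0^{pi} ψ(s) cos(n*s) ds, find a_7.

4*(-2 + 3*pi)/(49*pi)

a_7 = 2/pi ∫_0^{pi} (-3*s**2 + 2*s) cos(7*s) ds.
Integrating by parts twice (tabular method), an antiderivative of (-3*s**2 + 2*s) cos(7*s) is -3*s**2*sin(7*s)/7 + 2*s*sin(7*s)/7 - 6*s*cos(7*s)/49 + 6*sin(7*s)/343 + 2*cos(7*s)/49; evaluating from 0 to pi: ∫_{0}^{pi} (-3*s**2 + 2*s) cos(7*s) ds = (-2/49 + 6*pi/49) - (2/49) = -4/49 + 6*pi/49.
Hence a_7 = (2/pi)·(-4/49 + 6*pi/49) = 4*(-2 + 3*pi)/(49*pi).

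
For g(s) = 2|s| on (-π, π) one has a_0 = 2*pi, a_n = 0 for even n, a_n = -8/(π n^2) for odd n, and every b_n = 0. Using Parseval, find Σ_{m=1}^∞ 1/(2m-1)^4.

pi**4/96

Parseval: a_0^2/2 + Σ a_n^2 = (1/π) ∫_{-π}^{π} g(s)^2 ds = 8*pi**2/3.
Subtract a_0^2/2 = 2*pi**2: Σ a_n^2 = 2*pi**2/3.
Only odd n contribute, with a_n^2 = 64/(π^2 n^4), so Σ_{m≥1} 1/(2m-1)^4 = π^2·(2*pi**2/3)/64 = pi**4/96.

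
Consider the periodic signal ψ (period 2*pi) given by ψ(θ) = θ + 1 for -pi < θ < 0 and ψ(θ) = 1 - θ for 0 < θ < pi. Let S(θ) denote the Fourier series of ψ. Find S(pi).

1 - pi

θ = pi differs from θ = -pi by 1 full period(s), and the series is 2*pi-periodic.
ψ is continuous at θ = -pi with value 1 - pi, so the series converges to 1 - pi there.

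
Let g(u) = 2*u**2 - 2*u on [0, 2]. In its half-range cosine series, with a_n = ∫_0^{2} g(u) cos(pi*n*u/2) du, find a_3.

-16/(9*pi**2)

a_3 = ∫_0^{2} (2*u**2 - 2*u) cos(3*pi*u/2) du.
Integrating by parts twice (tabular method), an antiderivative of (2*u**2 - 2*u) cos(3*pi*u/2) is 4*u**2*sin(3*pi*u/2)/(3*pi) - 4*u*sin(3*pi*u/2)/(3*pi) + 16*u*cos(3*pi*u/2)/(9*pi**2) - 32*sin(3*pi*u/2)/(27*pi**3) - 8*cos(3*pi*u/2)/(9*pi**2); evaluating from 0 to 2: ∫_{0}^{2} (2*u**2 - 2*u) cos(3*pi*u/2) du = (-8/(3*pi**2)) - (-8/(9*pi**2)) = -16/(9*pi**2).
Hence a_3 = -16/(9*pi**2).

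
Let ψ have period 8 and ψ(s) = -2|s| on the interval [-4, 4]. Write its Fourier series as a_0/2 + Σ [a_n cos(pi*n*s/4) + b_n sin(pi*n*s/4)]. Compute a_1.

32/pi**2

a_1 = 1/4 ∫_{-4}^{4} ψ(s) cos(pi*s/4) ds.
ψ is even and cos(pi*s/4) is even, so the integrand is even and a_1 = 1/2 ∫_0^{4} ψ(s) cos(pi*s/4) ds.
Integrating by parts (boundary term plus one more integral), an antiderivative of (-2*s) cos(pi*s/4) is -8*s*sin(pi*s/4)/pi - 32*cos(pi*s/4)/pi**2; evaluating from 0 to 4: ∫_{0}^{4} (-2*s) cos(pi*s/4) ds = (32/pi**2) - (-32/pi**2) = 64/pi**2.
Hence a_1 = (1/2)·(64/pi**2) = 32/pi**2.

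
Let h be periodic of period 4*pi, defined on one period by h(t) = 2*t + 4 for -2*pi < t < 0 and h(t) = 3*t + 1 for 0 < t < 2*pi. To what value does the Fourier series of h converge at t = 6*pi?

5/2 + pi

t = 6*pi differs from t = 2*pi by 1 full period(s), and the series is 4*pi-periodic.
At t = 2*pi the one-sided limits are h(2*pi^-) = 1 + 6*pi and h(2*pi^+) = 4 - 4*pi.
By Dirichlet's theorem the series converges to their average, [(1 + 6*pi) + (4 - 4*pi)]/2 = 5/2 + pi.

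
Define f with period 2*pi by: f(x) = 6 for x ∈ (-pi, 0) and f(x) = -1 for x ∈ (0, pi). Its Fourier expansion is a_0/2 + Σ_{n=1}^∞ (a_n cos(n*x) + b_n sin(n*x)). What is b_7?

-2/pi

b_7 = 1/pi ∫_{-pi}^{pi} f(x) sin(7*x) dx.
Split the integral at the breakpoints.
Directly, an antiderivative of (6) sin(7*x) is -6*cos(7*x)/7; evaluating from -pi to 0: ∫_{-pi}^{0} (6) sin(7*x) dx = (-6/7) - (6/7) = -12/7.
Directly, an antiderivative of (-1) sin(7*x) is cos(7*x)/7; evaluating from 0 to pi: ∫_{0}^{pi} (-1) sin(7*x) dx = (-1/7) - (1/7) = -2/7.
Summing the pieces and multiplying by (1/pi) gives b_7 = -2/pi.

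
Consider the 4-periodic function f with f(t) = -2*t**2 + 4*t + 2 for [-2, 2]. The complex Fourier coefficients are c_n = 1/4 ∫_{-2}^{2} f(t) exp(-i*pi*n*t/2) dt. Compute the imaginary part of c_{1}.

-8/pi

Since f is real-valued, Im(c_{1}) = -1/4 ∫_{-2}^{2} f(t) sin(pi*t/2) dt = -b_{1}/2.
Integrating by parts twice (tabular method), an antiderivative of (-2*t**2 + 4*t + 2) sin(pi*t/2) is 4*t**2*cos(pi*t/2)/pi - 16*t*sin(pi*t/2)/pi**2 - 8*t*cos(pi*t/2)/pi + 16*sin(pi*t/2)/pi**2 - 4*cos(pi*t/2)/pi - 32*cos(pi*t/2)/pi**3; evaluating from -2 to 2: ∫_{-2}^{2} (-2*t**2 + 4*t + 2) sin(pi*t/2) dt = (32/pi**3 + 4/pi) - (-28/pi + 32/pi**3) = 32/pi.
Hence Im(c_{1}) = (-1/4)·(32/pi) = -8/pi.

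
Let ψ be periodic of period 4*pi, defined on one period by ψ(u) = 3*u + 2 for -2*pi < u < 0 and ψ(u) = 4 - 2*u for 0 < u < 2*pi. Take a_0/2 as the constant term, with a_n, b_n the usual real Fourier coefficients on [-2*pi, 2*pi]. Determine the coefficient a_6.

0

a_6 = (1/(2*pi)) ∫_{-2*pi}^{2*pi} ψ(u) cos(3*u) du.
Split the integral at the breakpoints.
Integrating by parts (boundary term plus one more integral), an antiderivative of (3*u + 2) cos(3*u) is u*sin(3*u) + 2*sin(3*u)/3 + cos(3*u)/3; evaluating from -2*pi to 0: ∫_{-2*pi}^{0} (3*u + 2) cos(3*u) du = (1/3) - (1/3) = 0.
Integrating by parts (boundary term plus one more integral), an antiderivative of (4 - 2*u) cos(3*u) is -2*u*sin(3*u)/3 + 4*sin(3*u)/3 - 2*cos(3*u)/9; evaluating from 0 to 2*pi: ∫_{0}^{2*pi} (4 - 2*u) cos(3*u) du = (-2/9) - (-2/9) = 0.
Summing the pieces and multiplying by (1/(2*pi)) gives a_6 = 0.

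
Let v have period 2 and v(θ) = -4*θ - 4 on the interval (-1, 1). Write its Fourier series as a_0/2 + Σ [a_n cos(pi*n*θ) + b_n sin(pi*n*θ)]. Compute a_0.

-8

a_0 = ∫_{-1}^{1} v(θ) dθ = -8.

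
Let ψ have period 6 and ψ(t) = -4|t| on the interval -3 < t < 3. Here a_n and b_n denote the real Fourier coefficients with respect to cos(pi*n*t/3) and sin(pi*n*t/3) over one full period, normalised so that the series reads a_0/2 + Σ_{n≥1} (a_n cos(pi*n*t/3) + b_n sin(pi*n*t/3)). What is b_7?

0

b_7 = 1/3 ∫_{-3}^{3} ψ(t) sin(7*pi*t/3) dt.
ψ is even and sin(7*pi*t/3) is odd, so the integrand is odd over a symmetric interval and the integral vanishes.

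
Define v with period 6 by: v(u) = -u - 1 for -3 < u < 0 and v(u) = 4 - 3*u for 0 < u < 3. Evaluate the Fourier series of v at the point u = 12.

u = 12 differs from u = 0 by 2 full period(s), and the series is 6-periodic.
At u = 0 the one-sided limits are v(0^-) = -1 and v(0^+) = 4.
By Dirichlet's theorem the series converges to their average, [(-1) + (4)]/2 = 3/2.

3/2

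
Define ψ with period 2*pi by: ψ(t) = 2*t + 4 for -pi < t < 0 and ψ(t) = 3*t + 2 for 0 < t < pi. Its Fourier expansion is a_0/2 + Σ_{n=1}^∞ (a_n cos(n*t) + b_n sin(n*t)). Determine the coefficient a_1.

a_1 = 1/pi ∫_{-pi}^{pi} ψ(t) cos(t) dt.
Split the integral at the breakpoints.
Integrating by parts (boundary term plus one more integral), an antiderivative of (2*t + 4) cos(t) is 2*t*sin(t) + 4*sin(t) + 2*cos(t); evaluating from -pi to 0: ∫_{-pi}^{0} (2*t + 4) cos(t) dt = (2) - (-2) = 4.
Integrating by parts (boundary term plus one more integral), an antiderivative of (3*t + 2) cos(t) is 3*t*sin(t) + 2*sin(t) + 3*cos(t); evaluating from 0 to pi: ∫_{0}^{pi} (3*t + 2) cos(t) dt = (-3) - (3) = -6.
Summing the pieces and multiplying by (1/pi) gives a_1 = -2/pi.

-2/pi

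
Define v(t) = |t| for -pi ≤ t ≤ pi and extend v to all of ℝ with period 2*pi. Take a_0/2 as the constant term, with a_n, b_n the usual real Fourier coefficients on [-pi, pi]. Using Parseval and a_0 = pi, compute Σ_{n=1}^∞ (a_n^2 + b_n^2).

pi**2/6

Parseval: a_0^2/2 + Σ_{n≥1} (a_n^2+b_n^2) = 1/pi ∫_{-pi}^{pi} v(t)^2 dt = 2*pi**2/3.
Subtract a_0^2/2 = pi**2/2: Σ (a_n^2+b_n^2) = pi**2/6.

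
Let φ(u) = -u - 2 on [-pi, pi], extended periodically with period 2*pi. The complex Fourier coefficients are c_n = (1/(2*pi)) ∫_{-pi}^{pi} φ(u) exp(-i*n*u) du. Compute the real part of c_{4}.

0

Since φ is real-valued, Re(c_{4}) = (1/(2*pi)) ∫_{-pi}^{pi} φ(u) cos(4*u) du = a_{4}/2.
Integrating by parts (boundary term plus one more integral), an antiderivative of (-u - 2) cos(4*u) is -u*sin(4*u)/4 - sin(4*u)/2 - cos(4*u)/16; evaluating from -pi to pi: ∫_{-pi}^{pi} (-u - 2) cos(4*u) du = (-1/16) - (-1/16) = 0.
Hence Re(c_{4}) = (1/(2*pi))·(0) = 0.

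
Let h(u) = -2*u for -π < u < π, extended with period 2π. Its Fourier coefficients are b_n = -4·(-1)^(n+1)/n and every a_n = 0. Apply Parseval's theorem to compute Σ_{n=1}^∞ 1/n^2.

pi**2/6

Parseval: Σ b_n^2 = (1/π) ∫_{-π}^{π} h(u)^2 du = 8*pi**2/3.
Σ b_n^2 = Σ 16/n^2, so Σ 1/n^2 = (8*pi**2/3)/16 = pi**2/6.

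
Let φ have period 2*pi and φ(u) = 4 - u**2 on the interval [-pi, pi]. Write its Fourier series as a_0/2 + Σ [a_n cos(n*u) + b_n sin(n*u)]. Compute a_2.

-1

a_2 = 1/pi ∫_{-pi}^{pi} φ(u) cos(2*u) du.
φ is even and cos(2*u) is even, so the integrand is even and a_2 = 2/pi ∫_0^{pi} φ(u) cos(2*u) du.
Integrating by parts twice (tabular method), an antiderivative of (4 - u**2) cos(2*u) is -u**2*sin(2*u)/2 - u*cos(2*u)/2 + 9*sin(2*u)/4; evaluating from 0 to pi: ∫_{0}^{pi} (4 - u**2) cos(2*u) du = (-pi/2) - (0) = -pi/2.
Hence a_2 = (2/pi)·(-pi/2) = -1.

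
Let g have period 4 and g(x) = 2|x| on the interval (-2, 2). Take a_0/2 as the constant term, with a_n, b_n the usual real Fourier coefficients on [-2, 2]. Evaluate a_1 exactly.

-16/pi**2

a_1 = 1/2 ∫_{-2}^{2} g(x) cos(pi*x/2) dx.
g is even and cos(pi*x/2) is even, so the integrand is even and a_1 = ∫_0^{2} g(x) cos(pi*x/2) dx.
Integrating by parts (boundary term plus one more integral), an antiderivative of (2*x) cos(pi*x/2) is 4*x*sin(pi*x/2)/pi + 8*cos(pi*x/2)/pi**2; evaluating from 0 to 2: ∫_{0}^{2} (2*x) cos(pi*x/2) dx = (-8/pi**2) - (8/pi**2) = -16/pi**2.
Hence a_1 = -16/pi**2.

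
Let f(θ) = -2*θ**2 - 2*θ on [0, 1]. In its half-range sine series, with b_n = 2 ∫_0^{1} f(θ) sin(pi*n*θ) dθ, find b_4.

2/pi

b_4 = 2 ∫_0^{1} (-2*θ**2 - 2*θ) sin(4*pi*θ) dθ.
Integrating by parts twice (tabular method), an antiderivative of (-2*θ**2 - 2*θ) sin(4*pi*θ) is θ**2*cos(4*pi*θ)/(2*pi) - θ*sin(4*pi*θ)/(4*pi**2) + θ*cos(4*pi*θ)/(2*pi) - sin(4*pi*θ)/(8*pi**2) - cos(4*pi*θ)/(16*pi**3); evaluating from 0 to 1: ∫_{0}^{1} (-2*θ**2 - 2*θ) sin(4*pi*θ) dθ = ((-1/16 + pi**2)/pi**3) - (-1/(16*pi**3)) = 1/pi.
Hence b_4 = 2·(1/pi) = 2/pi.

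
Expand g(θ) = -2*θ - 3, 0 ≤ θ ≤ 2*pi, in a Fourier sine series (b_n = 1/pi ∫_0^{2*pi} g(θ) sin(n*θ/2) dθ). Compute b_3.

b_3 = 1/pi ∫_0^{2*pi} (-2*θ - 3) sin(3*θ/2) dθ.
Integrating by parts (boundary term plus one more integral), an antiderivative of (-2*θ - 3) sin(3*θ/2) is 4*θ*cos(3*θ/2)/3 - 8*sin(3*θ/2)/9 + 2*cos(3*θ/2); evaluating from 0 to 2*pi: ∫_{0}^{2*pi} (-2*θ - 3) sin(3*θ/2) dθ = (-8*pi/3 - 2) - (2) = -8*pi/3 - 4.
Hence b_3 = (1/pi)·(-8*pi/3 - 4) = -8/3 - 4/pi.

-8/3 - 4/pi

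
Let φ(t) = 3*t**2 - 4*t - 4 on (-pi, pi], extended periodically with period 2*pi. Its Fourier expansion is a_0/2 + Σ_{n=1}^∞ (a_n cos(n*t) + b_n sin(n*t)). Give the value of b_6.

4/3

b_6 = 1/pi ∫_{-pi}^{pi} φ(t) sin(6*t) dt.
Integrating by parts twice (tabular method), an antiderivative of (3*t**2 - 4*t - 4) sin(6*t) is -t**2*cos(6*t)/2 + t*sin(6*t)/6 + 2*t*cos(6*t)/3 - sin(6*t)/9 + 25*cos(6*t)/36; evaluating from -pi to pi: ∫_{-pi}^{pi} (3*t**2 - 4*t - 4) sin(6*t) dt = (-pi**2/2 + 25/36 + 2*pi/3) - (-pi**2/2 - 2*pi/3 + 25/36) = 4*pi/3.
Hence b_6 = (1/pi)·(4*pi/3) = 4/3.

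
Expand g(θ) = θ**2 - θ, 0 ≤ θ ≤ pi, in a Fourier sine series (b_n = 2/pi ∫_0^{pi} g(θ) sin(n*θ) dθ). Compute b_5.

2*(-25*pi - 4 + 25*pi**2)/(125*pi)

b_5 = 2/pi ∫_0^{pi} (θ**2 - θ) sin(5*θ) dθ.
Integrating by parts twice (tabular method), an antiderivative of (θ**2 - θ) sin(5*θ) is -θ**2*cos(5*θ)/5 + 2*θ*sin(5*θ)/25 + θ*cos(5*θ)/5 - sin(5*θ)/25 + 2*cos(5*θ)/125; evaluating from 0 to pi: ∫_{0}^{pi} (θ**2 - θ) sin(5*θ) dθ = (-pi/5 - 2/125 + pi**2/5) - (2/125) = -pi/5 - 4/125 + pi**2/5.
Hence b_5 = (2/pi)·(-pi/5 - 4/125 + pi**2/5) = 2*(-25*pi - 4 + 25*pi**2)/(125*pi).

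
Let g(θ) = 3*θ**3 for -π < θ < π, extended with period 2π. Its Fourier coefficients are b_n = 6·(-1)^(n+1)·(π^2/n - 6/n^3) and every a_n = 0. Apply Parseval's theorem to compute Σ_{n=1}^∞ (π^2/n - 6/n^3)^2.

Parseval: Σ b_n^2 = (1/π) ∫_{-π}^{π} g(θ)^2 dθ = 18*pi**6/7.
b_n^2 = 36·(π^2/n - 6/n^3)^2, so the sum equals (18*pi**6/7)/36 = pi**6/14.

pi**6/14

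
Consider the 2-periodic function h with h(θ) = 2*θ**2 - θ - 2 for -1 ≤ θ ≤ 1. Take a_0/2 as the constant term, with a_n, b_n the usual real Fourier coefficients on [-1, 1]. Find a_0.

a_0 = ∫_{-1}^{1} h(θ) dθ = -8/3.

-8/3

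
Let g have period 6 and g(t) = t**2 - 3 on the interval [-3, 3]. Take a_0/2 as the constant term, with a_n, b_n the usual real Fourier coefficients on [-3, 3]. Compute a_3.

a_3 = 1/3 ∫_{-3}^{3} g(t) cos(pi*t) dt.
g is even and cos(pi*t) is even, so the integrand is even and a_3 = 2/3 ∫_0^{3} g(t) cos(pi*t) dt.
Integrating by parts twice (tabular method), an antiderivative of (t**2 - 3) cos(pi*t) is t**2*sin(pi*t)/pi + 2*t*cos(pi*t)/pi**2 - 3*sin(pi*t)/pi - 2*sin(pi*t)/pi**3; evaluating from 0 to 3: ∫_{0}^{3} (t**2 - 3) cos(pi*t) dt = (-6/pi**2) - (0) = -6/pi**2.
Hence a_3 = (2/3)·(-6/pi**2) = -4/pi**2.

-4/pi**2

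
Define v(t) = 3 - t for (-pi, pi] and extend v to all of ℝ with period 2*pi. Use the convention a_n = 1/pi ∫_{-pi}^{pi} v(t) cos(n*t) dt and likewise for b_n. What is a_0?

6

a_0 = 1/pi ∫_{-pi}^{pi} v(t) dt = 1/pi · (6*pi) = 6.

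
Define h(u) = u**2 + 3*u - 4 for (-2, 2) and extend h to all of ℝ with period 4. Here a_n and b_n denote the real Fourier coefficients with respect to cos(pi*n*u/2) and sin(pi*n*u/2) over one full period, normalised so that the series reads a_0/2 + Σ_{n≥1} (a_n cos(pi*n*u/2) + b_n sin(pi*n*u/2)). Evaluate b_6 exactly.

-2/pi

b_6 = 1/2 ∫_{-2}^{2} h(u) sin(3*pi*u) du.
Integrating by parts twice (tabular method), an antiderivative of (u**2 + 3*u - 4) sin(3*pi*u) is -u**2*cos(3*pi*u)/(3*pi) + 2*u*sin(3*pi*u)/(9*pi**2) - u*cos(3*pi*u)/pi + sin(3*pi*u)/(3*pi**2) + 2*cos(3*pi*u)/(27*pi**3) + 4*cos(3*pi*u)/(3*pi); evaluating from -2 to 2: ∫_{-2}^{2} (u**2 + 3*u - 4) sin(3*pi*u) du = (-2/pi + 2/(27*pi**3)) - (2/(27*pi**3) + 2/pi) = -4/pi.
Hence b_6 = (1/2)·(-4/pi) = -2/pi.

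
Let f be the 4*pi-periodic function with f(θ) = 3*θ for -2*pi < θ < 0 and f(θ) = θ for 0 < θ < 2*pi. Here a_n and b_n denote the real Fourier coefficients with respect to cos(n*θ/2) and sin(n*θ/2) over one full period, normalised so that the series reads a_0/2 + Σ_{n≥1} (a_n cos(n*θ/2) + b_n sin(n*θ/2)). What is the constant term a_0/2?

a_0 = (1/(2*pi)) ∫_{-2*pi}^{2*pi} f(θ) dθ = (1/(2*pi)) · (-4*pi**2) = -2*pi.
So the constant term a_0/2 = -pi.

-pi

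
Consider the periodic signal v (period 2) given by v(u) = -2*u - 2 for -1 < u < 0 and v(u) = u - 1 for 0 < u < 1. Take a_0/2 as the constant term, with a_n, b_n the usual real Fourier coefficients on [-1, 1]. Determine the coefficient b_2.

b_2 = ∫_{-1}^{1} v(u) sin(2*pi*u) du.
Split the integral at the breakpoints.
Integrating by parts (boundary term plus one more integral), an antiderivative of (-2*u - 2) sin(2*pi*u) is u*cos(2*pi*u)/pi - sin(2*pi*u)/(2*pi**2) + cos(2*pi*u)/pi; evaluating from -1 to 0: ∫_{-1}^{0} (-2*u - 2) sin(2*pi*u) du = (1/pi) - (0) = 1/pi.
Integrating by parts (boundary term plus one more integral), an antiderivative of (u - 1) sin(2*pi*u) is -u*cos(2*pi*u)/(2*pi) + sin(2*pi*u)/(4*pi**2) + cos(2*pi*u)/(2*pi); evaluating from 0 to 1: ∫_{0}^{1} (u - 1) sin(2*pi*u) du = (0) - (1/(2*pi)) = -1/(2*pi).
Summing the pieces gives b_2 = 1/(2*pi).

1/(2*pi)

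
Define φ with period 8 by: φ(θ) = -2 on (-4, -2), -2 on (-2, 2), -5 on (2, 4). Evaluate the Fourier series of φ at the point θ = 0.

φ is continuous at θ = 0 with value -2, so the series converges to -2 there.

-2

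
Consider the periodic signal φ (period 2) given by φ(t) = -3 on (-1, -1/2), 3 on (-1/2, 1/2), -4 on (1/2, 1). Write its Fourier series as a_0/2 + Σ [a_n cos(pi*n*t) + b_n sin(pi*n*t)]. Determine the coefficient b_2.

1/pi

b_2 = ∫_{-1}^{1} φ(t) sin(2*pi*t) dt.
Split the integral at the breakpoints.
Directly, an antiderivative of (-3) sin(2*pi*t) is 3*cos(2*pi*t)/(2*pi); evaluating from -1 to -1/2: ∫_{-1}^{-1/2} (-3) sin(2*pi*t) dt = (-3/(2*pi)) - (3/(2*pi)) = -3/pi.
Directly, an antiderivative of (3) sin(2*pi*t) is -3*cos(2*pi*t)/(2*pi); evaluating from -1/2 to 1/2: ∫_{-1/2}^{1/2} (3) sin(2*pi*t) dt = (3/(2*pi)) - (3/(2*pi)) = 0.
Directly, an antiderivative of (-4) sin(2*pi*t) is 2*cos(2*pi*t)/pi; evaluating from 1/2 to 1: ∫_{1/2}^{1} (-4) sin(2*pi*t) dt = (2/pi) - (-2/pi) = 4/pi.
Summing the pieces gives b_2 = 1/pi.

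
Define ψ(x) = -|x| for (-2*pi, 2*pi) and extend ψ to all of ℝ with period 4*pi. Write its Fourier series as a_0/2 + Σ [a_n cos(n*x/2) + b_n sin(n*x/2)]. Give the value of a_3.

8/(9*pi)

a_3 = (1/(2*pi)) ∫_{-2*pi}^{2*pi} ψ(x) cos(3*x/2) dx.
ψ is even and cos(3*x/2) is even, so the integrand is even and a_3 = 1/pi ∫_0^{2*pi} ψ(x) cos(3*x/2) dx.
Integrating by parts (boundary term plus one more integral), an antiderivative of (-x) cos(3*x/2) is -2*x*sin(3*x/2)/3 - 4*cos(3*x/2)/9; evaluating from 0 to 2*pi: ∫_{0}^{2*pi} (-x) cos(3*x/2) dx = (4/9) - (-4/9) = 8/9.
Hence a_3 = (1/pi)·(8/9) = 8/(9*pi).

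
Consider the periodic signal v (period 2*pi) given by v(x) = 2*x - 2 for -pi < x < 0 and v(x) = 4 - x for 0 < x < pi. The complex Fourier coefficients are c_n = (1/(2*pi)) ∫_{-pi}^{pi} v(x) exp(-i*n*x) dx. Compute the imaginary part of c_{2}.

1/4

Since v is real-valued, Im(c_{2}) = -(1/(2*pi)) ∫_{-pi}^{pi} v(x) sin(2*x) dx = -b_{2}/2.
Split the integral at the breakpoints.
Integrating by parts (boundary term plus one more integral), an antiderivative of (2*x - 2) sin(2*x) is -x*cos(2*x) + sin(2*x)/2 + cos(2*x); evaluating from -pi to 0: ∫_{-pi}^{0} (2*x - 2) sin(2*x) dx = (1) - (1 + pi) = -pi.
Integrating by parts (boundary term plus one more integral), an antiderivative of (4 - x) sin(2*x) is x*cos(2*x)/2 - sin(2*x)/4 - 2*cos(2*x); evaluating from 0 to pi: ∫_{0}^{pi} (4 - x) sin(2*x) dx = (-2 + pi/2) - (-2) = pi/2.
So ∫_{-pi}^{pi} v(x) sin(2*x) dx = -pi/2.
Hence Im(c_{2}) = (-1/(2*pi))·(-pi/2) = 1/4.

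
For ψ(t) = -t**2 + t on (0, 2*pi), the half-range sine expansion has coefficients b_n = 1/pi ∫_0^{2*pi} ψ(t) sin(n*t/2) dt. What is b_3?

4*(-18*pi**2 + 8 + 9*pi)/(27*pi)

b_3 = 1/pi ∫_0^{2*pi} (-t**2 + t) sin(3*t/2) dt.
Integrating by parts twice (tabular method), an antiderivative of (-t**2 + t) sin(3*t/2) is 2*t**2*cos(3*t/2)/3 - 8*t*sin(3*t/2)/9 - 2*t*cos(3*t/2)/3 + 4*sin(3*t/2)/9 - 16*cos(3*t/2)/27; evaluating from 0 to 2*pi: ∫_{0}^{2*pi} (-t**2 + t) sin(3*t/2) dt = (-8*pi**2/3 + 16/27 + 4*pi/3) - (-16/27) = -8*pi**2/3 + 32/27 + 4*pi/3.
Hence b_3 = (1/pi)·(-8*pi**2/3 + 32/27 + 4*pi/3) = 4*(-18*pi**2 + 8 + 9*pi)/(27*pi).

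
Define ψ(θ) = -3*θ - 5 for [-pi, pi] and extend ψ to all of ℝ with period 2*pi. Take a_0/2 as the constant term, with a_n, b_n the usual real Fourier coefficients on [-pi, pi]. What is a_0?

a_0 = 1/pi ∫_{-pi}^{pi} ψ(θ) dθ = 1/pi · (-10*pi) = -10.

-10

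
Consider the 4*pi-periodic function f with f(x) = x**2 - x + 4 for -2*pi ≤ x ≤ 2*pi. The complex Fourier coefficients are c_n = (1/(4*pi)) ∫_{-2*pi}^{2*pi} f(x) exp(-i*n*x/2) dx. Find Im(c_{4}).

Since f is real-valued, Im(c_{4}) = -(1/(4*pi)) ∫_{-2*pi}^{2*pi} f(x) sin(2*x) dx = -b_{4}/2.
Integrating by parts twice (tabular method), an antiderivative of (x**2 - x + 4) sin(2*x) is -x**2*cos(2*x)/2 + x*sin(2*x)/2 + x*cos(2*x)/2 - sin(2*x)/4 - 7*cos(2*x)/4; evaluating from -2*pi to 2*pi: ∫_{-2*pi}^{2*pi} (x**2 - x + 4) sin(2*x) dx = (-2*pi**2 - 7/4 + pi) - (-2*pi**2 - pi - 7/4) = 2*pi.
Hence Im(c_{4}) = (-1/(4*pi))·(2*pi) = -1/2.

-1/2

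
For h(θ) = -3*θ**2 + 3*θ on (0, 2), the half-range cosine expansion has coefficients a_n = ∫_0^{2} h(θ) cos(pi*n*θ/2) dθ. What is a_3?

a_3 = ∫_0^{2} (-3*θ**2 + 3*θ) cos(3*pi*θ/2) dθ.
Integrating by parts twice (tabular method), an antiderivative of (-3*θ**2 + 3*θ) cos(3*pi*θ/2) is -2*θ**2*sin(3*pi*θ/2)/pi + 2*θ*sin(3*pi*θ/2)/pi - 8*θ*cos(3*pi*θ/2)/(3*pi**2) + 16*sin(3*pi*θ/2)/(9*pi**3) + 4*cos(3*pi*θ/2)/(3*pi**2); evaluating from 0 to 2: ∫_{0}^{2} (-3*θ**2 + 3*θ) cos(3*pi*θ/2) dθ = (4/pi**2) - (4/(3*pi**2)) = 8/(3*pi**2).
Hence a_3 = 8/(3*pi**2).

8/(3*pi**2)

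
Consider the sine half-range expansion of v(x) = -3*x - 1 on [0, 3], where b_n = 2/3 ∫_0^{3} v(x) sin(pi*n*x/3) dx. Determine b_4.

b_4 = 2/3 ∫_0^{3} (-3*x - 1) sin(4*pi*x/3) dx.
Integrating by parts (boundary term plus one more integral), an antiderivative of (-3*x - 1) sin(4*pi*x/3) is 9*x*cos(4*pi*x/3)/(4*pi) - 27*sin(4*pi*x/3)/(16*pi**2) + 3*cos(4*pi*x/3)/(4*pi); evaluating from 0 to 3: ∫_{0}^{3} (-3*x - 1) sin(4*pi*x/3) dx = (15/(2*pi)) - (3/(4*pi)) = 27/(4*pi).
Hence b_4 = (2/3)·(27/(4*pi)) = 9/(2*pi).

9/(2*pi)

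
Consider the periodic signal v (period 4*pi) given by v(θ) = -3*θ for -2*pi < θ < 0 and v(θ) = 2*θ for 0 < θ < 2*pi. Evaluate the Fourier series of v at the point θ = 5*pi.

θ = 5*pi differs from θ = pi by 1 full period(s), and the series is 4*pi-periodic.
v is continuous at θ = pi with value 2*pi, so the series converges to 2*pi there.

2*pi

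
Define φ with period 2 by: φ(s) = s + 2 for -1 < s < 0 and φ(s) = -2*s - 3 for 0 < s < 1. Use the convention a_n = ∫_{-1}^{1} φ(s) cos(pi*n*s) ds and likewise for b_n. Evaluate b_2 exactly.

1/(2*pi)

b_2 = ∫_{-1}^{1} φ(s) sin(2*pi*s) ds.
Split the integral at the breakpoints.
Integrating by parts (boundary term plus one more integral), an antiderivative of (s + 2) sin(2*pi*s) is -s*cos(2*pi*s)/(2*pi) + sin(2*pi*s)/(4*pi**2) - cos(2*pi*s)/pi; evaluating from -1 to 0: ∫_{-1}^{0} (s + 2) sin(2*pi*s) ds = (-1/pi) - (-1/(2*pi)) = -1/(2*pi).
Integrating by parts (boundary term plus one more integral), an antiderivative of (-2*s - 3) sin(2*pi*s) is s*cos(2*pi*s)/pi - sin(2*pi*s)/(2*pi**2) + 3*cos(2*pi*s)/(2*pi); evaluating from 0 to 1: ∫_{0}^{1} (-2*s - 3) sin(2*pi*s) ds = (5/(2*pi)) - (3/(2*pi)) = 1/pi.
Summing the pieces gives b_2 = 1/(2*pi).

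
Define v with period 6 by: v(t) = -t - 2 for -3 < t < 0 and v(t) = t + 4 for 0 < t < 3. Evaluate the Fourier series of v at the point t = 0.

At t = 0 the one-sided limits are v(0^-) = -2 and v(0^+) = 4.
By Dirichlet's theorem the series converges to their average, [(-2) + (4)]/2 = 1.

1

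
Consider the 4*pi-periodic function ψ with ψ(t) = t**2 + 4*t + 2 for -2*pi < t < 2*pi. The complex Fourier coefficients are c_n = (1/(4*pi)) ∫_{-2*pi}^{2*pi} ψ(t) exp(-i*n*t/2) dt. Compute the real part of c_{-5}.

-8/25

Since ψ is real-valued, Re(c_{-5}) = (1/(4*pi)) ∫_{-2*pi}^{2*pi} ψ(t) cos(-5*t/2) dt = a_{5}/2.
Integrating by parts twice (tabular method), an antiderivative of (t**2 + 4*t + 2) cos(-5*t/2) is 2*t**2*sin(5*t/2)/5 + 8*t*sin(5*t/2)/5 + 8*t*cos(5*t/2)/25 + 84*sin(5*t/2)/125 + 16*cos(5*t/2)/25; evaluating from -2*pi to 2*pi: ∫_{-2*pi}^{2*pi} (t**2 + 4*t + 2) cos(-5*t/2) dt = (-16*pi/25 - 16/25) - (-16/25 + 16*pi/25) = -32*pi/25.
Hence Re(c_{-5}) = (1/(4*pi))·(-32*pi/25) = -8/25.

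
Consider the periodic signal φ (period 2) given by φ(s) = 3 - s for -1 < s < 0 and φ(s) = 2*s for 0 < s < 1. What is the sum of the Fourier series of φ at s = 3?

s = 3 differs from s = 1 by 1 full period(s), and the series is 2-periodic.
At s = 1 the one-sided limits are φ(1^-) = 2 and φ(1^+) = 4.
By Dirichlet's theorem the series converges to their average, [(2) + (4)]/2 = 3.

3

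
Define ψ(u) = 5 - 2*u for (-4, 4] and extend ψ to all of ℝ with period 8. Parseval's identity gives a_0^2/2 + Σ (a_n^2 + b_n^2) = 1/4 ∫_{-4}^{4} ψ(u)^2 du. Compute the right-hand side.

278/3

1/4 ∫_{-4}^{4} ψ(u)^2 du = 1/4 · (1112/3) = 278/3.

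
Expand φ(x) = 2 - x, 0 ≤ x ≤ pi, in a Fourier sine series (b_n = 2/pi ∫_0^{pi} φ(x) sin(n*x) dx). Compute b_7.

2*(4 - pi)/(7*pi)

b_7 = 2/pi ∫_0^{pi} (2 - x) sin(7*x) dx.
Integrating by parts (boundary term plus one more integral), an antiderivative of (2 - x) sin(7*x) is x*cos(7*x)/7 - sin(7*x)/49 - 2*cos(7*x)/7; evaluating from 0 to pi: ∫_{0}^{pi} (2 - x) sin(7*x) dx = (2/7 - pi/7) - (-2/7) = 4/7 - pi/7.
Hence b_7 = (2/pi)·(4/7 - pi/7) = 2*(4 - pi)/(7*pi).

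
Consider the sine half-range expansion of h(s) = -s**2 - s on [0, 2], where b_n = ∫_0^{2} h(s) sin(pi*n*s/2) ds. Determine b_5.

4*(8 - 75*pi**2)/(125*pi**3)

b_5 = ∫_0^{2} (-s**2 - s) sin(5*pi*s/2) ds.
Integrating by parts twice (tabular method), an antiderivative of (-s**2 - s) sin(5*pi*s/2) is 2*s**2*cos(5*pi*s/2)/(5*pi) - 8*s*sin(5*pi*s/2)/(25*pi**2) + 2*s*cos(5*pi*s/2)/(5*pi) - 4*sin(5*pi*s/2)/(25*pi**2) - 16*cos(5*pi*s/2)/(125*pi**3); evaluating from 0 to 2: ∫_{0}^{2} (-s**2 - s) sin(5*pi*s/2) ds = (4*(4 - 75*pi**2)/(125*pi**3)) - (-16/(125*pi**3)) = 4*(8 - 75*pi**2)/(125*pi**3).
Hence b_5 = 4*(8 - 75*pi**2)/(125*pi**3).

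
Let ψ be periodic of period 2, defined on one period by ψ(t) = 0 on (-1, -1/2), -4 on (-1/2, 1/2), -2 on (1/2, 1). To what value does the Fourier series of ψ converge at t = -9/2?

-2

t = -9/2 differs from t = -1/2 by -2 full period(s), and the series is 2-periodic.
At t = -1/2 the one-sided limits are ψ(-1/2^-) = 0 and ψ(-1/2^+) = -4.
By Dirichlet's theorem the series converges to their average, [(0) + (-4)]/2 = -2.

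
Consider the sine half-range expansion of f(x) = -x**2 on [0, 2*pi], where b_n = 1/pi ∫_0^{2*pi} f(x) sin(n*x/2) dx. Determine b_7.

8*(4 - 49*pi**2)/(343*pi)

b_7 = 1/pi ∫_0^{2*pi} (-x**2) sin(7*x/2) dx.
Integrating by parts twice (tabular method), an antiderivative of (-x**2) sin(7*x/2) is 2*x**2*cos(7*x/2)/7 - 8*x*sin(7*x/2)/49 - 16*cos(7*x/2)/343; evaluating from 0 to 2*pi: ∫_{0}^{2*pi} (-x**2) sin(7*x/2) dx = (16/343 - 8*pi**2/7) - (-16/343) = 32/343 - 8*pi**2/7.
Hence b_7 = (1/pi)·(32/343 - 8*pi**2/7) = 8*(4 - 49*pi**2)/(343*pi).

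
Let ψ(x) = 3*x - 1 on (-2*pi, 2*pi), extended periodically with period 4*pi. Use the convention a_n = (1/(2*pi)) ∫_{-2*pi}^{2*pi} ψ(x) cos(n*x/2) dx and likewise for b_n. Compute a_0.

-2

a_0 = (1/(2*pi)) ∫_{-2*pi}^{2*pi} ψ(x) dx = (1/(2*pi)) · (-4*pi) = -2.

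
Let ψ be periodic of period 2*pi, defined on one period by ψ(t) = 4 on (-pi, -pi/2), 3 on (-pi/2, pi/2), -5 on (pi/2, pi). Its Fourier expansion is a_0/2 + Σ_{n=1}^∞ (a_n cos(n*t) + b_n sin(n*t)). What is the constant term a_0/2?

5/4

a_0 = 1/pi ∫_{-pi}^{pi} ψ(t) dt = 1/pi · (5*pi/2) = 5/2.
So the constant term a_0/2 = 5/4.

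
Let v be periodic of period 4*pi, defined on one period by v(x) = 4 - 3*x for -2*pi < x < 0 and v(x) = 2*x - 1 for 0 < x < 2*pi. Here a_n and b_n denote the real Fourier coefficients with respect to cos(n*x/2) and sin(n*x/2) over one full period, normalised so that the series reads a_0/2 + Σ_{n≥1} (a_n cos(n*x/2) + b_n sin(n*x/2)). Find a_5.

a_5 = (1/(2*pi)) ∫_{-2*pi}^{2*pi} v(x) cos(5*x/2) dx.
Split the integral at the breakpoints.
Integrating by parts (boundary term plus one more integral), an antiderivative of (4 - 3*x) cos(5*x/2) is -6*x*sin(5*x/2)/5 + 8*sin(5*x/2)/5 - 12*cos(5*x/2)/25; evaluating from -2*pi to 0: ∫_{-2*pi}^{0} (4 - 3*x) cos(5*x/2) dx = (-12/25) - (12/25) = -24/25.
Integrating by parts (boundary term plus one more integral), an antiderivative of (2*x - 1) cos(5*x/2) is 4*x*sin(5*x/2)/5 - 2*sin(5*x/2)/5 + 8*cos(5*x/2)/25; evaluating from 0 to 2*pi: ∫_{0}^{2*pi} (2*x - 1) cos(5*x/2) dx = (-8/25) - (8/25) = -16/25.
Summing the pieces and multiplying by (1/(2*pi)) gives a_5 = -4/(5*pi).

-4/(5*pi)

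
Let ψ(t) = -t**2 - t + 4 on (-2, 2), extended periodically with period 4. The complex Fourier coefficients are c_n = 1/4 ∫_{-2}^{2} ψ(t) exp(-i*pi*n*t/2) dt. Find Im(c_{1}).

Since ψ is real-valued, Im(c_{1}) = -1/4 ∫_{-2}^{2} ψ(t) sin(pi*t/2) dt = -b_{1}/2.
Integrating by parts twice (tabular method), an antiderivative of (-t**2 - t + 4) sin(pi*t/2) is 2*t**2*cos(pi*t/2)/pi - 8*t*sin(pi*t/2)/pi**2 + 2*t*cos(pi*t/2)/pi - 4*sin(pi*t/2)/pi**2 - 8*cos(pi*t/2)/pi - 16*cos(pi*t/2)/pi**3; evaluating from -2 to 2: ∫_{-2}^{2} (-t**2 - t + 4) sin(pi*t/2) dt = (-4/pi + 16/pi**3) - (16/pi**3 + 4/pi) = -8/pi.
Hence Im(c_{1}) = (-1/4)·(-8/pi) = 2/pi.

2/pi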